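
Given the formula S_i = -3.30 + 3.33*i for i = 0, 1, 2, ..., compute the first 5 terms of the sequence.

This is an arithmetic sequence.
i=0: S_0 = -3.3 + 3.33*0 = -3.3
i=1: S_1 = -3.3 + 3.33*1 = 0.03
i=2: S_2 = -3.3 + 3.33*2 = 3.36
i=3: S_3 = -3.3 + 3.33*3 = 6.69
i=4: S_4 = -3.3 + 3.33*4 = 10.02
The first 5 terms are: [-3.3, 0.03, 3.36, 6.69, 10.02]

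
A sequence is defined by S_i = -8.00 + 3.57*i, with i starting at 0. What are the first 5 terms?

This is an arithmetic sequence.
i=0: S_0 = -8.0 + 3.57*0 = -8.0
i=1: S_1 = -8.0 + 3.57*1 = -4.43
i=2: S_2 = -8.0 + 3.57*2 = -0.86
i=3: S_3 = -8.0 + 3.57*3 = 2.71
i=4: S_4 = -8.0 + 3.57*4 = 6.28
The first 5 terms are: [-8.0, -4.43, -0.86, 2.71, 6.28]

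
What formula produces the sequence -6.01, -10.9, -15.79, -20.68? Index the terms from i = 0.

Check differences: -10.9 - -6.01 = -4.89
-15.79 - -10.9 = -4.89
Common difference d = -4.89.
First term a = -6.01.
Formula: S_i = -6.01 - 4.89*i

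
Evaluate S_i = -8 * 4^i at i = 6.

S_6 = -8 * 4^6 = -8 * 4096 = -32768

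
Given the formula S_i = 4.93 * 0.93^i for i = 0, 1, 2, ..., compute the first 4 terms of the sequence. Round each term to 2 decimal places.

This is a geometric sequence.
i=0: S_0 = 4.93 * 0.93^0 = 4.93
i=1: S_1 = 4.93 * 0.93^1 ≈ 4.58
i=2: S_2 = 4.93 * 0.93^2 ≈ 4.26
i=3: S_3 = 4.93 * 0.93^3 ≈ 3.97
The first 4 terms are: [4.93, 4.58, 4.26, 3.97]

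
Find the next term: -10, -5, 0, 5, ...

Differences: -5 - -10 = 5
This is an arithmetic sequence with common difference d = 5.
Next term = 5 + 5 = 10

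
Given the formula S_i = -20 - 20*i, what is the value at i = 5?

S_5 = -20 + -20*5 = -20 + -100 = -120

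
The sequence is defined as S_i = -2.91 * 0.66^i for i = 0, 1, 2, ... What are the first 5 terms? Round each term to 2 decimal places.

This is a geometric sequence.
i=0: S_0 = -2.91 * 0.66^0 = -2.91
i=1: S_1 = -2.91 * 0.66^1 ≈ -1.92
i=2: S_2 = -2.91 * 0.66^2 ≈ -1.27
i=3: S_3 = -2.91 * 0.66^3 ≈ -0.84
i=4: S_4 = -2.91 * 0.66^4 ≈ -0.55
The first 5 terms are: [-2.91, -1.92, -1.27, -0.84, -0.55]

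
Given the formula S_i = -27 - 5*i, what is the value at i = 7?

S_7 = -27 + -5*7 = -27 + -35 = -62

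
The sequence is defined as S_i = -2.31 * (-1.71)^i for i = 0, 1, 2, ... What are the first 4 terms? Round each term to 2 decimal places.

This is a geometric sequence.
i=0: S_0 = -2.31 * (-1.71)^0 = -2.31
i=1: S_1 = -2.31 * (-1.71)^1 ≈ 3.95
i=2: S_2 = -2.31 * (-1.71)^2 ≈ -6.75
i=3: S_3 = -2.31 * (-1.71)^3 ≈ 11.55
The first 4 terms are: [-2.31, 3.95, -6.75, 11.55]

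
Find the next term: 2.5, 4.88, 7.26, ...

Differences: 4.88 - 2.5 = 2.38
This is an arithmetic sequence with common difference d = 2.38.
Next term = 7.26 + 2.38 = 9.64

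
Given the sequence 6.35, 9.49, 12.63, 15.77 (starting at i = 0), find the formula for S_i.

Check differences: 9.49 - 6.35 = 3.14
12.63 - 9.49 = 3.14
Common difference d = 3.14.
First term a = 6.35.
Formula: S_i = 6.35 + 3.14*i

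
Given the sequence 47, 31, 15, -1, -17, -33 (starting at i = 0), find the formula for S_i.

Check differences: 31 - 47 = -16
15 - 31 = -16
Common difference d = -16.
First term a = 47.
Formula: S_i = 47 - 16*i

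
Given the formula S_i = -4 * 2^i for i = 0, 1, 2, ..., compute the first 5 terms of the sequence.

This is a geometric sequence.
i=0: S_0 = -4 * 2^0 = -4
i=1: S_1 = -4 * 2^1 = -8
i=2: S_2 = -4 * 2^2 = -16
i=3: S_3 = -4 * 2^3 = -32
i=4: S_4 = -4 * 2^4 = -64
The first 5 terms are: [-4, -8, -16, -32, -64]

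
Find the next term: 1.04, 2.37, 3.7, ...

Differences: 2.37 - 1.04 = 1.33
This is an arithmetic sequence with common difference d = 1.33.
Next term = 3.7 + 1.33 = 5.03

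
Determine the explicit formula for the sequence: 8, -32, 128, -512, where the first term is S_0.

Check ratios: -32 / 8 = -4.0
Common ratio r = -4.
First term a = 8.
Formula: S_i = 8 * (-4)^i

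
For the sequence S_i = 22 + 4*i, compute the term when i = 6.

S_6 = 22 + 4*6 = 22 + 24 = 46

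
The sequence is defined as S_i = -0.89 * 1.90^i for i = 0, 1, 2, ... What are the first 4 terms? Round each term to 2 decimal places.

This is a geometric sequence.
i=0: S_0 = -0.89 * 1.9^0 = -0.89
i=1: S_1 = -0.89 * 1.9^1 ≈ -1.69
i=2: S_2 = -0.89 * 1.9^2 ≈ -3.21
i=3: S_3 = -0.89 * 1.9^3 ≈ -6.1
The first 4 terms are: [-0.89, -1.69, -3.21, -6.1]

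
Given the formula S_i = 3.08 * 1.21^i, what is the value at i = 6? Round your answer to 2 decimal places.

S_6 = 3.08 * 1.21^6 ≈ 3.08 * 3.1384 ≈ 9.67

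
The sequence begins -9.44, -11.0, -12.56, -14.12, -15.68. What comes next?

Differences: -11.0 - -9.44 = -1.56
This is an arithmetic sequence with common difference d = -1.56.
Next term = -15.68 + -1.56 = -17.24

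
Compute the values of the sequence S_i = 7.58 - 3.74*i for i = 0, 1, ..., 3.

This is an arithmetic sequence.
i=0: S_0 = 7.58 + -3.74*0 = 7.58
i=1: S_1 = 7.58 + -3.74*1 = 3.84
i=2: S_2 = 7.58 + -3.74*2 = 0.1
i=3: S_3 = 7.58 + -3.74*3 = -3.64
The first 4 terms are: [7.58, 3.84, 0.1, -3.64]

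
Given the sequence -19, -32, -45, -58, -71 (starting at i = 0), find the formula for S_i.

Check differences: -32 - -19 = -13
-45 - -32 = -13
Common difference d = -13.
First term a = -19.
Formula: S_i = -19 - 13*i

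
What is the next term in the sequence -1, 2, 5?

Differences: 2 - -1 = 3
This is an arithmetic sequence with common difference d = 3.
Next term = 5 + 3 = 8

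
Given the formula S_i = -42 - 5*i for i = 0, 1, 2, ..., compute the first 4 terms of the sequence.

This is an arithmetic sequence.
i=0: S_0 = -42 + -5*0 = -42
i=1: S_1 = -42 + -5*1 = -47
i=2: S_2 = -42 + -5*2 = -52
i=3: S_3 = -42 + -5*3 = -57
The first 4 terms are: [-42, -47, -52, -57]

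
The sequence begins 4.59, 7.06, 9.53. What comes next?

Differences: 7.06 - 4.59 = 2.47
This is an arithmetic sequence with common difference d = 2.47.
Next term = 9.53 + 2.47 = 12.0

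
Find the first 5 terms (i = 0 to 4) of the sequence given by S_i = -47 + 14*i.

This is an arithmetic sequence.
i=0: S_0 = -47 + 14*0 = -47
i=1: S_1 = -47 + 14*1 = -33
i=2: S_2 = -47 + 14*2 = -19
i=3: S_3 = -47 + 14*3 = -5
i=4: S_4 = -47 + 14*4 = 9
The first 5 terms are: [-47, -33, -19, -5, 9]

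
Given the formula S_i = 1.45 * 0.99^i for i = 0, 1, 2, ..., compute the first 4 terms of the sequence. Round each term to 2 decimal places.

This is a geometric sequence.
i=0: S_0 = 1.45 * 0.99^0 = 1.45
i=1: S_1 = 1.45 * 0.99^1 ≈ 1.44
i=2: S_2 = 1.45 * 0.99^2 ≈ 1.42
i=3: S_3 = 1.45 * 0.99^3 ≈ 1.41
The first 4 terms are: [1.45, 1.44, 1.42, 1.41]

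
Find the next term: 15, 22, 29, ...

Differences: 22 - 15 = 7
This is an arithmetic sequence with common difference d = 7.
Next term = 29 + 7 = 36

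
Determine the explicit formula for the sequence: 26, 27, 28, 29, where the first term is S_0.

Check differences: 27 - 26 = 1
28 - 27 = 1
Common difference d = 1.
First term a = 26.
Formula: S_i = 26 + 1*i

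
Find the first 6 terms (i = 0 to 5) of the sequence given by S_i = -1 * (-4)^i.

This is a geometric sequence.
i=0: S_0 = -1 * (-4)^0 = -1
i=1: S_1 = -1 * (-4)^1 = 4
i=2: S_2 = -1 * (-4)^2 = -16
i=3: S_3 = -1 * (-4)^3 = 64
i=4: S_4 = -1 * (-4)^4 = -256
i=5: S_5 = -1 * (-4)^5 = 1024
The first 6 terms are: [-1, 4, -16, 64, -256, 1024]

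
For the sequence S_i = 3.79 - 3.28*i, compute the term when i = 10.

S_10 = 3.79 + -3.28*10 = 3.79 + -32.8 = -29.01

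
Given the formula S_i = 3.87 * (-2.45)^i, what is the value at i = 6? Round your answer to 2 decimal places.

S_6 = 3.87 * (-2.45)^6 ≈ 3.87 * 216.2701 ≈ 836.97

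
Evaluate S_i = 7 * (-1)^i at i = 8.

S_8 = 7 * (-1)^8 = 7 * 1 = 7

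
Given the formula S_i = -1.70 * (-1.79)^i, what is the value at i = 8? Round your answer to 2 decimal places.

S_8 = -1.7 * (-1.79)^8 ≈ -1.7 * 105.396 ≈ -179.17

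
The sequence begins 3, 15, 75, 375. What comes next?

Ratios: 15 / 3 = 5.0
This is a geometric sequence with common ratio r = 5.
Next term = 375 * 5 = 1875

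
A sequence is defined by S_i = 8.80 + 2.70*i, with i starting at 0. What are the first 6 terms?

This is an arithmetic sequence.
i=0: S_0 = 8.8 + 2.7*0 = 8.8
i=1: S_1 = 8.8 + 2.7*1 = 11.5
i=2: S_2 = 8.8 + 2.7*2 = 14.2
i=3: S_3 = 8.8 + 2.7*3 = 16.9
i=4: S_4 = 8.8 + 2.7*4 = 19.6
i=5: S_5 = 8.8 + 2.7*5 = 22.3
The first 6 terms are: [8.8, 11.5, 14.2, 16.9, 19.6, 22.3]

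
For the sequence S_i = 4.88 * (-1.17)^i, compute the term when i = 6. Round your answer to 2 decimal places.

S_6 = 4.88 * (-1.17)^6 ≈ 4.88 * 2.5652 ≈ 12.52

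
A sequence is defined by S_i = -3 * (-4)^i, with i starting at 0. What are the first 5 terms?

This is a geometric sequence.
i=0: S_0 = -3 * (-4)^0 = -3
i=1: S_1 = -3 * (-4)^1 = 12
i=2: S_2 = -3 * (-4)^2 = -48
i=3: S_3 = -3 * (-4)^3 = 192
i=4: S_4 = -3 * (-4)^4 = -768
The first 5 terms are: [-3, 12, -48, 192, -768]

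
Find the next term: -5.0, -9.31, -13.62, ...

Differences: -9.31 - -5.0 = -4.31
This is an arithmetic sequence with common difference d = -4.31.
Next term = -13.62 + -4.31 = -17.93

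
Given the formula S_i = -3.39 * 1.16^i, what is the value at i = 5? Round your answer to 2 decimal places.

S_5 = -3.39 * 1.16^5 ≈ -3.39 * 2.1003 ≈ -7.12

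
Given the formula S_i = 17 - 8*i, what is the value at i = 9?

S_9 = 17 + -8*9 = 17 + -72 = -55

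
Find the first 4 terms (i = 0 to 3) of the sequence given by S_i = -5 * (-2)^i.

This is a geometric sequence.
i=0: S_0 = -5 * (-2)^0 = -5
i=1: S_1 = -5 * (-2)^1 = 10
i=2: S_2 = -5 * (-2)^2 = -20
i=3: S_3 = -5 * (-2)^3 = 40
The first 4 terms are: [-5, 10, -20, 40]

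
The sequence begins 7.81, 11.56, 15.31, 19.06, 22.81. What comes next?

Differences: 11.56 - 7.81 = 3.75
This is an arithmetic sequence with common difference d = 3.75.
Next term = 22.81 + 3.75 = 26.56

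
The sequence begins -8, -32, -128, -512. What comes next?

Ratios: -32 / -8 = 4.0
This is a geometric sequence with common ratio r = 4.
Next term = -512 * 4 = -2048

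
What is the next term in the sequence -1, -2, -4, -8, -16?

Ratios: -2 / -1 = 2.0
This is a geometric sequence with common ratio r = 2.
Next term = -16 * 2 = -32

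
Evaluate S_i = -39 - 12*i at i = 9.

S_9 = -39 + -12*9 = -39 + -108 = -147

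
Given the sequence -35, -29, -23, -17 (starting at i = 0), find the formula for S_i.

Check differences: -29 - -35 = 6
-23 - -29 = 6
Common difference d = 6.
First term a = -35.
Formula: S_i = -35 + 6*i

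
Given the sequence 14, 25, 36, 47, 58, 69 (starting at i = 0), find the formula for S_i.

Check differences: 25 - 14 = 11
36 - 25 = 11
Common difference d = 11.
First term a = 14.
Formula: S_i = 14 + 11*i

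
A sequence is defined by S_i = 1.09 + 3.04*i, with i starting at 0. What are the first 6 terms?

This is an arithmetic sequence.
i=0: S_0 = 1.09 + 3.04*0 = 1.09
i=1: S_1 = 1.09 + 3.04*1 = 4.13
i=2: S_2 = 1.09 + 3.04*2 = 7.17
i=3: S_3 = 1.09 + 3.04*3 = 10.21
i=4: S_4 = 1.09 + 3.04*4 = 13.25
i=5: S_5 = 1.09 + 3.04*5 = 16.29
The first 6 terms are: [1.09, 4.13, 7.17, 10.21, 13.25, 16.29]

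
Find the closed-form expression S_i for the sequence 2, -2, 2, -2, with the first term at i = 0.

Check ratios: -2 / 2 = -1.0
Common ratio r = -1.
First term a = 2.
Formula: S_i = 2 * (-1)^i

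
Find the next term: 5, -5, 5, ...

Ratios: -5 / 5 = -1.0
This is a geometric sequence with common ratio r = -1.
Next term = 5 * -1 = -5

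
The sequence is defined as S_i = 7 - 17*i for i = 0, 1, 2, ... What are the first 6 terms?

This is an arithmetic sequence.
i=0: S_0 = 7 + -17*0 = 7
i=1: S_1 = 7 + -17*1 = -10
i=2: S_2 = 7 + -17*2 = -27
i=3: S_3 = 7 + -17*3 = -44
i=4: S_4 = 7 + -17*4 = -61
i=5: S_5 = 7 + -17*5 = -78
The first 6 terms are: [7, -10, -27, -44, -61, -78]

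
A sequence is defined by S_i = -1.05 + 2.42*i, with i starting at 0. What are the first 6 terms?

This is an arithmetic sequence.
i=0: S_0 = -1.05 + 2.42*0 = -1.05
i=1: S_1 = -1.05 + 2.42*1 = 1.37
i=2: S_2 = -1.05 + 2.42*2 = 3.79
i=3: S_3 = -1.05 + 2.42*3 = 6.21
i=4: S_4 = -1.05 + 2.42*4 = 8.63
i=5: S_5 = -1.05 + 2.42*5 = 11.05
The first 6 terms are: [-1.05, 1.37, 3.79, 6.21, 8.63, 11.05]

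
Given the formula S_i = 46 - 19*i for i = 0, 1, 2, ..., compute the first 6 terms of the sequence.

This is an arithmetic sequence.
i=0: S_0 = 46 + -19*0 = 46
i=1: S_1 = 46 + -19*1 = 27
i=2: S_2 = 46 + -19*2 = 8
i=3: S_3 = 46 + -19*3 = -11
i=4: S_4 = 46 + -19*4 = -30
i=5: S_5 = 46 + -19*5 = -49
The first 6 terms are: [46, 27, 8, -11, -30, -49]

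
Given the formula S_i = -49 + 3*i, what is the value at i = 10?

S_10 = -49 + 3*10 = -49 + 30 = -19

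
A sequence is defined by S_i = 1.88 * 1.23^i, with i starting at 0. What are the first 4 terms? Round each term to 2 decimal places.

This is a geometric sequence.
i=0: S_0 = 1.88 * 1.23^0 = 1.88
i=1: S_1 = 1.88 * 1.23^1 ≈ 2.31
i=2: S_2 = 1.88 * 1.23^2 ≈ 2.84
i=3: S_3 = 1.88 * 1.23^3 ≈ 3.5
The first 4 terms are: [1.88, 2.31, 2.84, 3.5]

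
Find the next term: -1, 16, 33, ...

Differences: 16 - -1 = 17
This is an arithmetic sequence with common difference d = 17.
Next term = 33 + 17 = 50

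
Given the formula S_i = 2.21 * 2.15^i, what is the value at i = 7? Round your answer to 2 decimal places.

S_7 = 2.21 * 2.15^7 ≈ 2.21 * 212.3583 ≈ 469.31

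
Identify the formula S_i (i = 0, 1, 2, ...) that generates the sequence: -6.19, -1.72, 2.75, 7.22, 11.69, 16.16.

Check differences: -1.72 - -6.19 = 4.47
2.75 - -1.72 = 4.47
Common difference d = 4.47.
First term a = -6.19.
Formula: S_i = -6.19 + 4.47*i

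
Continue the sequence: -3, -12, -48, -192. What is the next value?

Ratios: -12 / -3 = 4.0
This is a geometric sequence with common ratio r = 4.
Next term = -192 * 4 = -768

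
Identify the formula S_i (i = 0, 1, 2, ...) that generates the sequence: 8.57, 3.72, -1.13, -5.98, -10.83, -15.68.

Check differences: 3.72 - 8.57 = -4.85
-1.13 - 3.72 = -4.85
Common difference d = -4.85.
First term a = 8.57.
Formula: S_i = 8.57 - 4.85*i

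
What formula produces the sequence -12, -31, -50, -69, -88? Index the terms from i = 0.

Check differences: -31 - -12 = -19
-50 - -31 = -19
Common difference d = -19.
First term a = -12.
Formula: S_i = -12 - 19*i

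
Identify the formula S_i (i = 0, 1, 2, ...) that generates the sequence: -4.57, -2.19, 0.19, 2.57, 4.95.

Check differences: -2.19 - -4.57 = 2.38
0.19 - -2.19 = 2.38
Common difference d = 2.38.
First term a = -4.57.
Formula: S_i = -4.57 + 2.38*i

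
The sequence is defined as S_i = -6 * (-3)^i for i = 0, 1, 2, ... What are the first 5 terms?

This is a geometric sequence.
i=0: S_0 = -6 * (-3)^0 = -6
i=1: S_1 = -6 * (-3)^1 = 18
i=2: S_2 = -6 * (-3)^2 = -54
i=3: S_3 = -6 * (-3)^3 = 162
i=4: S_4 = -6 * (-3)^4 = -486
The first 5 terms are: [-6, 18, -54, 162, -486]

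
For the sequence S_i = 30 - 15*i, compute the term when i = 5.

S_5 = 30 + -15*5 = 30 + -75 = -45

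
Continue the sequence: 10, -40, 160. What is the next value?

Ratios: -40 / 10 = -4.0
This is a geometric sequence with common ratio r = -4.
Next term = 160 * -4 = -640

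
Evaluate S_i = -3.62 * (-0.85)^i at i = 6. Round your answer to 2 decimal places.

S_6 = -3.62 * (-0.85)^6 ≈ -3.62 * 0.3771 ≈ -1.37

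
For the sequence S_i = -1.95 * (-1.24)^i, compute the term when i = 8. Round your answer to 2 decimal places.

S_8 = -1.95 * (-1.24)^8 ≈ -1.95 * 5.5895 ≈ -10.9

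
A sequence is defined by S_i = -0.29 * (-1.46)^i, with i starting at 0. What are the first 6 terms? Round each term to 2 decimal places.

This is a geometric sequence.
i=0: S_0 = -0.29 * (-1.46)^0 = -0.29
i=1: S_1 = -0.29 * (-1.46)^1 ≈ 0.42
i=2: S_2 = -0.29 * (-1.46)^2 ≈ -0.62
i=3: S_3 = -0.29 * (-1.46)^3 ≈ 0.9
i=4: S_4 = -0.29 * (-1.46)^4 ≈ -1.32
i=5: S_5 = -0.29 * (-1.46)^5 ≈ 1.92
The first 6 terms are: [-0.29, 0.42, -0.62, 0.9, -1.32, 1.92]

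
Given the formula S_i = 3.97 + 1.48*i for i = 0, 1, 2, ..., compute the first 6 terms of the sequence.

This is an arithmetic sequence.
i=0: S_0 = 3.97 + 1.48*0 = 3.97
i=1: S_1 = 3.97 + 1.48*1 = 5.45
i=2: S_2 = 3.97 + 1.48*2 = 6.93
i=3: S_3 = 3.97 + 1.48*3 = 8.41
i=4: S_4 = 3.97 + 1.48*4 = 9.89
i=5: S_5 = 3.97 + 1.48*5 = 11.37
The first 6 terms are: [3.97, 5.45, 6.93, 8.41, 9.89, 11.37]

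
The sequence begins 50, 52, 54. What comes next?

Differences: 52 - 50 = 2
This is an arithmetic sequence with common difference d = 2.
Next term = 54 + 2 = 56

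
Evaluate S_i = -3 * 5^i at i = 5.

S_5 = -3 * 5^5 = -3 * 3125 = -9375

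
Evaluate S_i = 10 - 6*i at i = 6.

S_6 = 10 + -6*6 = 10 + -36 = -26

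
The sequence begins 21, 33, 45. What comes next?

Differences: 33 - 21 = 12
This is an arithmetic sequence with common difference d = 12.
Next term = 45 + 12 = 57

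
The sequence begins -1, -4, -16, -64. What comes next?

Ratios: -4 / -1 = 4.0
This is a geometric sequence with common ratio r = 4.
Next term = -64 * 4 = -256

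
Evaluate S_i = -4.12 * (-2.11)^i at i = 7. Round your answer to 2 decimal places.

S_7 = -4.12 * (-2.11)^7 ≈ -4.12 * -186.1989 ≈ 767.14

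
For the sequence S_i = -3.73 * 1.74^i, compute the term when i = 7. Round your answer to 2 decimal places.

S_7 = -3.73 * 1.74^7 ≈ -3.73 * 48.2886 ≈ -180.12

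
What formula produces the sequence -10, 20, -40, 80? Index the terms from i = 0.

Check ratios: 20 / -10 = -2.0
Common ratio r = -2.
First term a = -10.
Formula: S_i = -10 * (-2)^i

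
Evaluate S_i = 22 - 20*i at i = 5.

S_5 = 22 + -20*5 = 22 + -100 = -78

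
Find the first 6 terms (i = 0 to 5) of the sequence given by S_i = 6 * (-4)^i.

This is a geometric sequence.
i=0: S_0 = 6 * (-4)^0 = 6
i=1: S_1 = 6 * (-4)^1 = -24
i=2: S_2 = 6 * (-4)^2 = 96
i=3: S_3 = 6 * (-4)^3 = -384
i=4: S_4 = 6 * (-4)^4 = 1536
i=5: S_5 = 6 * (-4)^5 = -6144
The first 6 terms are: [6, -24, 96, -384, 1536, -6144]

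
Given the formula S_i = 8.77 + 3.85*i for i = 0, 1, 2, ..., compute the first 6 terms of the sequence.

This is an arithmetic sequence.
i=0: S_0 = 8.77 + 3.85*0 = 8.77
i=1: S_1 = 8.77 + 3.85*1 = 12.62
i=2: S_2 = 8.77 + 3.85*2 = 16.47
i=3: S_3 = 8.77 + 3.85*3 = 20.32
i=4: S_4 = 8.77 + 3.85*4 = 24.17
i=5: S_5 = 8.77 + 3.85*5 = 28.02
The first 6 terms are: [8.77, 12.62, 16.47, 20.32, 24.17, 28.02]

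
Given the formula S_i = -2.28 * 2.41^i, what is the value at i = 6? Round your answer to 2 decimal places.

S_6 = -2.28 * 2.41^6 ≈ -2.28 * 195.9306 ≈ -446.72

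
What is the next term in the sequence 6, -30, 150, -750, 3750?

Ratios: -30 / 6 = -5.0
This is a geometric sequence with common ratio r = -5.
Next term = 3750 * -5 = -18750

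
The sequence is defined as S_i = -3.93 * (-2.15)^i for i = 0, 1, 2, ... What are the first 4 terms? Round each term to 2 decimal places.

This is a geometric sequence.
i=0: S_0 = -3.93 * (-2.15)^0 = -3.93
i=1: S_1 = -3.93 * (-2.15)^1 ≈ 8.45
i=2: S_2 = -3.93 * (-2.15)^2 ≈ -18.17
i=3: S_3 = -3.93 * (-2.15)^3 ≈ 39.06
The first 4 terms are: [-3.93, 8.45, -18.17, 39.06]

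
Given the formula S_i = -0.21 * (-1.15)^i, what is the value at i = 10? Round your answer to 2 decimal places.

S_10 = -0.21 * (-1.15)^10 ≈ -0.21 * 4.0456 ≈ -0.85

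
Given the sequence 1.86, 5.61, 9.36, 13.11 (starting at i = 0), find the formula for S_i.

Check differences: 5.61 - 1.86 = 3.75
9.36 - 5.61 = 3.75
Common difference d = 3.75.
First term a = 1.86.
Formula: S_i = 1.86 + 3.75*i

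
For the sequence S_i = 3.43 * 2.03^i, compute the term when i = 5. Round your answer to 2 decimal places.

S_5 = 3.43 * 2.03^5 ≈ 3.43 * 34.4731 ≈ 118.24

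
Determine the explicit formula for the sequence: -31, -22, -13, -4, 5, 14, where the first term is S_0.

Check differences: -22 - -31 = 9
-13 - -22 = 9
Common difference d = 9.
First term a = -31.
Formula: S_i = -31 + 9*i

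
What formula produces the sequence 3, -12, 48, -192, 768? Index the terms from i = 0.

Check ratios: -12 / 3 = -4.0
Common ratio r = -4.
First term a = 3.
Formula: S_i = 3 * (-4)^i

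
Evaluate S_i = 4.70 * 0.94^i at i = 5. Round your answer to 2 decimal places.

S_5 = 4.7 * 0.94^5 ≈ 4.7 * 0.7339 ≈ 3.45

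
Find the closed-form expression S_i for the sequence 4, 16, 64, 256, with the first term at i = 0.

Check ratios: 16 / 4 = 4.0
Common ratio r = 4.
First term a = 4.
Formula: S_i = 4 * 4^i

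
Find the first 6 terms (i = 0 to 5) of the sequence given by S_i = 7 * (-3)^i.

This is a geometric sequence.
i=0: S_0 = 7 * (-3)^0 = 7
i=1: S_1 = 7 * (-3)^1 = -21
i=2: S_2 = 7 * (-3)^2 = 63
i=3: S_3 = 7 * (-3)^3 = -189
i=4: S_4 = 7 * (-3)^4 = 567
i=5: S_5 = 7 * (-3)^5 = -1701
The first 6 terms are: [7, -21, 63, -189, 567, -1701]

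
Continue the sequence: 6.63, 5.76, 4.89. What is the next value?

Differences: 5.76 - 6.63 = -0.87
This is an arithmetic sequence with common difference d = -0.87.
Next term = 4.89 + -0.87 = 4.02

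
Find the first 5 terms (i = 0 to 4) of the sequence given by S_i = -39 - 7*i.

This is an arithmetic sequence.
i=0: S_0 = -39 + -7*0 = -39
i=1: S_1 = -39 + -7*1 = -46
i=2: S_2 = -39 + -7*2 = -53
i=3: S_3 = -39 + -7*3 = -60
i=4: S_4 = -39 + -7*4 = -67
The first 5 terms are: [-39, -46, -53, -60, -67]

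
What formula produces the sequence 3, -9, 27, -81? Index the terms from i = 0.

Check ratios: -9 / 3 = -3.0
Common ratio r = -3.
First term a = 3.
Formula: S_i = 3 * (-3)^i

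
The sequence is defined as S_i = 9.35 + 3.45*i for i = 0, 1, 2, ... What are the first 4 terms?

This is an arithmetic sequence.
i=0: S_0 = 9.35 + 3.45*0 = 9.35
i=1: S_1 = 9.35 + 3.45*1 = 12.8
i=2: S_2 = 9.35 + 3.45*2 = 16.25
i=3: S_3 = 9.35 + 3.45*3 = 19.7
The first 4 terms are: [9.35, 12.8, 16.25, 19.7]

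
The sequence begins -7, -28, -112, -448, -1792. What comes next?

Ratios: -28 / -7 = 4.0
This is a geometric sequence with common ratio r = 4.
Next term = -1792 * 4 = -7168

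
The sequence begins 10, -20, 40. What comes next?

Ratios: -20 / 10 = -2.0
This is a geometric sequence with common ratio r = -2.
Next term = 40 * -2 = -80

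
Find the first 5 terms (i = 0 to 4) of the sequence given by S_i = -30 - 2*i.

This is an arithmetic sequence.
i=0: S_0 = -30 + -2*0 = -30
i=1: S_1 = -30 + -2*1 = -32
i=2: S_2 = -30 + -2*2 = -34
i=3: S_3 = -30 + -2*3 = -36
i=4: S_4 = -30 + -2*4 = -38
The first 5 terms are: [-30, -32, -34, -36, -38]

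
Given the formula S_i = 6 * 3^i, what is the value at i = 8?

S_8 = 6 * 3^8 = 6 * 6561 = 39366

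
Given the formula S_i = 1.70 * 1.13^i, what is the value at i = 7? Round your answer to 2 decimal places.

S_7 = 1.7 * 1.13^7 ≈ 1.7 * 2.3526 ≈ 4.0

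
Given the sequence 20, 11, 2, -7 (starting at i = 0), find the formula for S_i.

Check differences: 11 - 20 = -9
2 - 11 = -9
Common difference d = -9.
First term a = 20.
Formula: S_i = 20 - 9*i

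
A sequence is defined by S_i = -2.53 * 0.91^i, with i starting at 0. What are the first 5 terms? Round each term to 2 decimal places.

This is a geometric sequence.
i=0: S_0 = -2.53 * 0.91^0 = -2.53
i=1: S_1 = -2.53 * 0.91^1 ≈ -2.3
i=2: S_2 = -2.53 * 0.91^2 ≈ -2.1
i=3: S_3 = -2.53 * 0.91^3 ≈ -1.91
i=4: S_4 = -2.53 * 0.91^4 ≈ -1.73
The first 5 terms are: [-2.53, -2.3, -2.1, -1.91, -1.73]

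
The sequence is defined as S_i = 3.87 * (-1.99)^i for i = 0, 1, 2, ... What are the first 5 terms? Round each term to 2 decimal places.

This is a geometric sequence.
i=0: S_0 = 3.87 * (-1.99)^0 = 3.87
i=1: S_1 = 3.87 * (-1.99)^1 ≈ -7.7
i=2: S_2 = 3.87 * (-1.99)^2 ≈ 15.33
i=3: S_3 = 3.87 * (-1.99)^3 ≈ -30.5
i=4: S_4 = 3.87 * (-1.99)^4 ≈ 60.69
The first 5 terms are: [3.87, -7.7, 15.33, -30.5, 60.69]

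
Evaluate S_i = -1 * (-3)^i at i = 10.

S_10 = -1 * (-3)^10 = -1 * 59049 = -59049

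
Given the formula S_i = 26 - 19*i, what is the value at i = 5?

S_5 = 26 + -19*5 = 26 + -95 = -69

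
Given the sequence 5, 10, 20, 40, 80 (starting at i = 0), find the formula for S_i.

Check ratios: 10 / 5 = 2.0
Common ratio r = 2.
First term a = 5.
Formula: S_i = 5 * 2^i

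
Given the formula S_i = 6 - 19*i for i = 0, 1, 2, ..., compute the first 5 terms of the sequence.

This is an arithmetic sequence.
i=0: S_0 = 6 + -19*0 = 6
i=1: S_1 = 6 + -19*1 = -13
i=2: S_2 = 6 + -19*2 = -32
i=3: S_3 = 6 + -19*3 = -51
i=4: S_4 = 6 + -19*4 = -70
The first 5 terms are: [6, -13, -32, -51, -70]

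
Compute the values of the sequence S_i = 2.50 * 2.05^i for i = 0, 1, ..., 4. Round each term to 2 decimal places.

This is a geometric sequence.
i=0: S_0 = 2.5 * 2.05^0 = 2.5
i=1: S_1 = 2.5 * 2.05^1 ≈ 5.13
i=2: S_2 = 2.5 * 2.05^2 ≈ 10.51
i=3: S_3 = 2.5 * 2.05^3 ≈ 21.54
i=4: S_4 = 2.5 * 2.05^4 ≈ 44.15
The first 5 terms are: [2.5, 5.13, 10.51, 21.54, 44.15]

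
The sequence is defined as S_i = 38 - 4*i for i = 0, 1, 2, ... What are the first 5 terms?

This is an arithmetic sequence.
i=0: S_0 = 38 + -4*0 = 38
i=1: S_1 = 38 + -4*1 = 34
i=2: S_2 = 38 + -4*2 = 30
i=3: S_3 = 38 + -4*3 = 26
i=4: S_4 = 38 + -4*4 = 22
The first 5 terms are: [38, 34, 30, 26, 22]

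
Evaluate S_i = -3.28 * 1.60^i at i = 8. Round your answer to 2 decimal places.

S_8 = -3.28 * 1.6^8 ≈ -3.28 * 42.94967 ≈ -140.87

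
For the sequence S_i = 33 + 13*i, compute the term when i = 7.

S_7 = 33 + 13*7 = 33 + 91 = 124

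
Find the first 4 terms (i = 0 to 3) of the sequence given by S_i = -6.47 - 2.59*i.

This is an arithmetic sequence.
i=0: S_0 = -6.47 + -2.59*0 = -6.47
i=1: S_1 = -6.47 + -2.59*1 = -9.06
i=2: S_2 = -6.47 + -2.59*2 = -11.65
i=3: S_3 = -6.47 + -2.59*3 = -14.24
The first 4 terms are: [-6.47, -9.06, -11.65, -14.24]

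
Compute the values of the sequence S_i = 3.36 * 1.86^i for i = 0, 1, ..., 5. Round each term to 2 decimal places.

This is a geometric sequence.
i=0: S_0 = 3.36 * 1.86^0 = 3.36
i=1: S_1 = 3.36 * 1.86^1 ≈ 6.25
i=2: S_2 = 3.36 * 1.86^2 ≈ 11.62
i=3: S_3 = 3.36 * 1.86^3 ≈ 21.62
i=4: S_4 = 3.36 * 1.86^4 ≈ 40.22
i=5: S_5 = 3.36 * 1.86^5 ≈ 74.8
The first 6 terms are: [3.36, 6.25, 11.62, 21.62, 40.22, 74.8]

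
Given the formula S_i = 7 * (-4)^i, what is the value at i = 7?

S_7 = 7 * (-4)^7 = 7 * -16384 = -114688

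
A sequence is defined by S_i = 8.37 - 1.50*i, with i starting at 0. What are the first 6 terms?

This is an arithmetic sequence.
i=0: S_0 = 8.37 + -1.5*0 = 8.37
i=1: S_1 = 8.37 + -1.5*1 = 6.87
i=2: S_2 = 8.37 + -1.5*2 = 5.37
i=3: S_3 = 8.37 + -1.5*3 = 3.87
i=4: S_4 = 8.37 + -1.5*4 = 2.37
i=5: S_5 = 8.37 + -1.5*5 = 0.87
The first 6 terms are: [8.37, 6.87, 5.37, 3.87, 2.37, 0.87]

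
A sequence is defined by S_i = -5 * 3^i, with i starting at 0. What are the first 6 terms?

This is a geometric sequence.
i=0: S_0 = -5 * 3^0 = -5
i=1: S_1 = -5 * 3^1 = -15
i=2: S_2 = -5 * 3^2 = -45
i=3: S_3 = -5 * 3^3 = -135
i=4: S_4 = -5 * 3^4 = -405
i=5: S_5 = -5 * 3^5 = -1215
The first 6 terms are: [-5, -15, -45, -135, -405, -1215]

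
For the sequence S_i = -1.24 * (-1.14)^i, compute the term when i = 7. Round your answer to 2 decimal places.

S_7 = -1.24 * (-1.14)^7 ≈ -1.24 * -2.5023 ≈ 3.1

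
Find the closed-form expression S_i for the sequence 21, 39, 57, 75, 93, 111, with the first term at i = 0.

Check differences: 39 - 21 = 18
57 - 39 = 18
Common difference d = 18.
First term a = 21.
Formula: S_i = 21 + 18*i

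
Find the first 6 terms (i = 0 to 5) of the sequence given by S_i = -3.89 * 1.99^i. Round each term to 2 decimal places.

This is a geometric sequence.
i=0: S_0 = -3.89 * 1.99^0 = -3.89
i=1: S_1 = -3.89 * 1.99^1 ≈ -7.74
i=2: S_2 = -3.89 * 1.99^2 ≈ -15.4
i=3: S_3 = -3.89 * 1.99^3 ≈ -30.66
i=4: S_4 = -3.89 * 1.99^4 ≈ -61.0
i=5: S_5 = -3.89 * 1.99^5 ≈ -121.4
The first 6 terms are: [-3.89, -7.74, -15.4, -30.66, -61.0, -121.4]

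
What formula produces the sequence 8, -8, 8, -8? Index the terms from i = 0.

Check ratios: -8 / 8 = -1.0
Common ratio r = -1.
First term a = 8.
Formula: S_i = 8 * (-1)^i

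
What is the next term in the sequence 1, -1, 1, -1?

Ratios: -1 / 1 = -1.0
This is a geometric sequence with common ratio r = -1.
Next term = -1 * -1 = 1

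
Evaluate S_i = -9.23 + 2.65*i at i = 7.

S_7 = -9.23 + 2.65*7 = -9.23 + 18.55 = 9.32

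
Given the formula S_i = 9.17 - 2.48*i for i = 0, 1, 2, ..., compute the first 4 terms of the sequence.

This is an arithmetic sequence.
i=0: S_0 = 9.17 + -2.48*0 = 9.17
i=1: S_1 = 9.17 + -2.48*1 = 6.69
i=2: S_2 = 9.17 + -2.48*2 = 4.21
i=3: S_3 = 9.17 + -2.48*3 = 1.73
The first 4 terms are: [9.17, 6.69, 4.21, 1.73]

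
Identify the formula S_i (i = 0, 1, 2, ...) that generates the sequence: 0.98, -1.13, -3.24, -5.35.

Check differences: -1.13 - 0.98 = -2.11
-3.24 - -1.13 = -2.11
Common difference d = -2.11.
First term a = 0.98.
Formula: S_i = 0.98 - 2.11*i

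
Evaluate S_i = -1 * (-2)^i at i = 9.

S_9 = -1 * (-2)^9 = -1 * -512 = 512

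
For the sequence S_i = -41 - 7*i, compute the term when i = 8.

S_8 = -41 + -7*8 = -41 + -56 = -97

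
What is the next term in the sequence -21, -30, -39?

Differences: -30 - -21 = -9
This is an arithmetic sequence with common difference d = -9.
Next term = -39 + -9 = -48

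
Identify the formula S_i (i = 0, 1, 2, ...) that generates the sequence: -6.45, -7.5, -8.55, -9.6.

Check differences: -7.5 - -6.45 = -1.05
-8.55 - -7.5 = -1.05
Common difference d = -1.05.
First term a = -6.45.
Formula: S_i = -6.45 - 1.05*i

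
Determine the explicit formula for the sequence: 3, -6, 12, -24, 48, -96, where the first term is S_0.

Check ratios: -6 / 3 = -2.0
Common ratio r = -2.
First term a = 3.
Formula: S_i = 3 * (-2)^i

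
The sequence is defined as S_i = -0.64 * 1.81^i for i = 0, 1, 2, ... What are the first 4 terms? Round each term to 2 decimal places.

This is a geometric sequence.
i=0: S_0 = -0.64 * 1.81^0 = -0.64
i=1: S_1 = -0.64 * 1.81^1 ≈ -1.16
i=2: S_2 = -0.64 * 1.81^2 ≈ -2.1
i=3: S_3 = -0.64 * 1.81^3 ≈ -3.8
The first 4 terms are: [-0.64, -1.16, -2.1, -3.8]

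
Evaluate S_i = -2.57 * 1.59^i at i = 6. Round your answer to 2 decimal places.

S_6 = -2.57 * 1.59^6 ≈ -2.57 * 16.1578 ≈ -41.53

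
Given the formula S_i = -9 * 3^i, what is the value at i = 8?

S_8 = -9 * 3^8 = -9 * 6561 = -59049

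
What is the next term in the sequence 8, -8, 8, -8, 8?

Ratios: -8 / 8 = -1.0
This is a geometric sequence with common ratio r = -1.
Next term = 8 * -1 = -8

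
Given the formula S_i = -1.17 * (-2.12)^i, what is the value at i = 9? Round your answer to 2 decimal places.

S_9 = -1.17 * (-2.12)^9 ≈ -1.17 * -865.0132 ≈ 1012.07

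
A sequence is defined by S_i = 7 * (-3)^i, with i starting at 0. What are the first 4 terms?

This is a geometric sequence.
i=0: S_0 = 7 * (-3)^0 = 7
i=1: S_1 = 7 * (-3)^1 = -21
i=2: S_2 = 7 * (-3)^2 = 63
i=3: S_3 = 7 * (-3)^3 = -189
The first 4 terms are: [7, -21, 63, -189]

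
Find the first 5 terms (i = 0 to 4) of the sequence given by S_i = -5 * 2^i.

This is a geometric sequence.
i=0: S_0 = -5 * 2^0 = -5
i=1: S_1 = -5 * 2^1 = -10
i=2: S_2 = -5 * 2^2 = -20
i=3: S_3 = -5 * 2^3 = -40
i=4: S_4 = -5 * 2^4 = -80
The first 5 terms are: [-5, -10, -20, -40, -80]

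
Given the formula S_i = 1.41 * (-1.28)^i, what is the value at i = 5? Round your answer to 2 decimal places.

S_5 = 1.41 * (-1.28)^5 ≈ 1.41 * -3.436 ≈ -4.84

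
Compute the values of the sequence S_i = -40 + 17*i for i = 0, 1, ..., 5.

This is an arithmetic sequence.
i=0: S_0 = -40 + 17*0 = -40
i=1: S_1 = -40 + 17*1 = -23
i=2: S_2 = -40 + 17*2 = -6
i=3: S_3 = -40 + 17*3 = 11
i=4: S_4 = -40 + 17*4 = 28
i=5: S_5 = -40 + 17*5 = 45
The first 6 terms are: [-40, -23, -6, 11, 28, 45]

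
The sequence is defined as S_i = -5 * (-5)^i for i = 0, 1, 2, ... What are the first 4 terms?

This is a geometric sequence.
i=0: S_0 = -5 * (-5)^0 = -5
i=1: S_1 = -5 * (-5)^1 = 25
i=2: S_2 = -5 * (-5)^2 = -125
i=3: S_3 = -5 * (-5)^3 = 625
The first 4 terms are: [-5, 25, -125, 625]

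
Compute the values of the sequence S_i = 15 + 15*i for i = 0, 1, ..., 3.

This is an arithmetic sequence.
i=0: S_0 = 15 + 15*0 = 15
i=1: S_1 = 15 + 15*1 = 30
i=2: S_2 = 15 + 15*2 = 45
i=3: S_3 = 15 + 15*3 = 60
The first 4 terms are: [15, 30, 45, 60]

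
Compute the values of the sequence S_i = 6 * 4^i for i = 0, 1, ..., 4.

This is a geometric sequence.
i=0: S_0 = 6 * 4^0 = 6
i=1: S_1 = 6 * 4^1 = 24
i=2: S_2 = 6 * 4^2 = 96
i=3: S_3 = 6 * 4^3 = 384
i=4: S_4 = 6 * 4^4 = 1536
The first 5 terms are: [6, 24, 96, 384, 1536]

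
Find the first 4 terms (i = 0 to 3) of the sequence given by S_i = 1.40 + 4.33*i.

This is an arithmetic sequence.
i=0: S_0 = 1.4 + 4.33*0 = 1.4
i=1: S_1 = 1.4 + 4.33*1 = 5.73
i=2: S_2 = 1.4 + 4.33*2 = 10.06
i=3: S_3 = 1.4 + 4.33*3 = 14.39
The first 4 terms are: [1.4, 5.73, 10.06, 14.39]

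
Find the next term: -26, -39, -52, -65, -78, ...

Differences: -39 - -26 = -13
This is an arithmetic sequence with common difference d = -13.
Next term = -78 + -13 = -91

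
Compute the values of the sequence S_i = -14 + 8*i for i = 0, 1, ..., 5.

This is an arithmetic sequence.
i=0: S_0 = -14 + 8*0 = -14
i=1: S_1 = -14 + 8*1 = -6
i=2: S_2 = -14 + 8*2 = 2
i=3: S_3 = -14 + 8*3 = 10
i=4: S_4 = -14 + 8*4 = 18
i=5: S_5 = -14 + 8*5 = 26
The first 6 terms are: [-14, -6, 2, 10, 18, 26]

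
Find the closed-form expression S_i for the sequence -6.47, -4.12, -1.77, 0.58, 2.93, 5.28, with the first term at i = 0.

Check differences: -4.12 - -6.47 = 2.35
-1.77 - -4.12 = 2.35
Common difference d = 2.35.
First term a = -6.47.
Formula: S_i = -6.47 + 2.35*i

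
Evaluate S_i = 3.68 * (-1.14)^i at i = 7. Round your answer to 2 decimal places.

S_7 = 3.68 * (-1.14)^7 ≈ 3.68 * -2.5023 ≈ -9.21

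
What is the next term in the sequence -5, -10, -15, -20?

Differences: -10 - -5 = -5
This is an arithmetic sequence with common difference d = -5.
Next term = -20 + -5 = -25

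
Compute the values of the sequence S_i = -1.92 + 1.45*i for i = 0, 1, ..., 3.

This is an arithmetic sequence.
i=0: S_0 = -1.92 + 1.45*0 = -1.92
i=1: S_1 = -1.92 + 1.45*1 = -0.47
i=2: S_2 = -1.92 + 1.45*2 = 0.98
i=3: S_3 = -1.92 + 1.45*3 = 2.43
The first 4 terms are: [-1.92, -0.47, 0.98, 2.43]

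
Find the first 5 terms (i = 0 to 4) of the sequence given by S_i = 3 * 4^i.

This is a geometric sequence.
i=0: S_0 = 3 * 4^0 = 3
i=1: S_1 = 3 * 4^1 = 12
i=2: S_2 = 3 * 4^2 = 48
i=3: S_3 = 3 * 4^3 = 192
i=4: S_4 = 3 * 4^4 = 768
The first 5 terms are: [3, 12, 48, 192, 768]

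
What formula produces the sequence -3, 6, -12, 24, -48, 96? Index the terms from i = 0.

Check ratios: 6 / -3 = -2.0
Common ratio r = -2.
First term a = -3.
Formula: S_i = -3 * (-2)^i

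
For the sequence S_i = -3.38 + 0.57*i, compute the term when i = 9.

S_9 = -3.38 + 0.57*9 = -3.38 + 5.13 = 1.75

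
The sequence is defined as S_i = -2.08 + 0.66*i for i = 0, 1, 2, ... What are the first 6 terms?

This is an arithmetic sequence.
i=0: S_0 = -2.08 + 0.66*0 = -2.08
i=1: S_1 = -2.08 + 0.66*1 = -1.42
i=2: S_2 = -2.08 + 0.66*2 = -0.76
i=3: S_3 = -2.08 + 0.66*3 = -0.1
i=4: S_4 = -2.08 + 0.66*4 = 0.56
i=5: S_5 = -2.08 + 0.66*5 = 1.22
The first 6 terms are: [-2.08, -1.42, -0.76, -0.1, 0.56, 1.22]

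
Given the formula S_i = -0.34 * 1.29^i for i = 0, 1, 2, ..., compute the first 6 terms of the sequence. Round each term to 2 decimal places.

This is a geometric sequence.
i=0: S_0 = -0.34 * 1.29^0 = -0.34
i=1: S_1 = -0.34 * 1.29^1 ≈ -0.44
i=2: S_2 = -0.34 * 1.29^2 ≈ -0.57
i=3: S_3 = -0.34 * 1.29^3 ≈ -0.73
i=4: S_4 = -0.34 * 1.29^4 ≈ -0.94
i=5: S_5 = -0.34 * 1.29^5 ≈ -1.21
The first 6 terms are: [-0.34, -0.44, -0.57, -0.73, -0.94, -1.21]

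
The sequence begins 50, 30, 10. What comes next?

Differences: 30 - 50 = -20
This is an arithmetic sequence with common difference d = -20.
Next term = 10 + -20 = -10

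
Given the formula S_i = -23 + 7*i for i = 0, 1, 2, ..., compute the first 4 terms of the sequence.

This is an arithmetic sequence.
i=0: S_0 = -23 + 7*0 = -23
i=1: S_1 = -23 + 7*1 = -16
i=2: S_2 = -23 + 7*2 = -9
i=3: S_3 = -23 + 7*3 = -2
The first 4 terms are: [-23, -16, -9, -2]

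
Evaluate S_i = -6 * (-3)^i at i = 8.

S_8 = -6 * (-3)^8 = -6 * 6561 = -39366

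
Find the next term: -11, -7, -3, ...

Differences: -7 - -11 = 4
This is an arithmetic sequence with common difference d = 4.
Next term = -3 + 4 = 1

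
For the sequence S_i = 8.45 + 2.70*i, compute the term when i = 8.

S_8 = 8.45 + 2.7*8 = 8.45 + 21.6 = 30.05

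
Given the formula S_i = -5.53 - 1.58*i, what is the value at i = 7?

S_7 = -5.53 + -1.58*7 = -5.53 + -11.06 = -16.59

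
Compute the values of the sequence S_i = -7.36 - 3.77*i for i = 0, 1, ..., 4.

This is an arithmetic sequence.
i=0: S_0 = -7.36 + -3.77*0 = -7.36
i=1: S_1 = -7.36 + -3.77*1 = -11.13
i=2: S_2 = -7.36 + -3.77*2 = -14.9
i=3: S_3 = -7.36 + -3.77*3 = -18.67
i=4: S_4 = -7.36 + -3.77*4 = -22.44
The first 5 terms are: [-7.36, -11.13, -14.9, -18.67, -22.44]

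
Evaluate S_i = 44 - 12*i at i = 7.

S_7 = 44 + -12*7 = 44 + -84 = -40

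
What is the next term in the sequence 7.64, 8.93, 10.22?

Differences: 8.93 - 7.64 = 1.29
This is an arithmetic sequence with common difference d = 1.29.
Next term = 10.22 + 1.29 = 11.51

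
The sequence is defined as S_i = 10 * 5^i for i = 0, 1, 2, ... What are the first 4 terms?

This is a geometric sequence.
i=0: S_0 = 10 * 5^0 = 10
i=1: S_1 = 10 * 5^1 = 50
i=2: S_2 = 10 * 5^2 = 250
i=3: S_3 = 10 * 5^3 = 1250
The first 4 terms are: [10, 50, 250, 1250]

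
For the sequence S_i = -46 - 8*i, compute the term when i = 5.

S_5 = -46 + -8*5 = -46 + -40 = -86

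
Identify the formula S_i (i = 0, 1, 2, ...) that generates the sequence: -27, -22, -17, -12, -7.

Check differences: -22 - -27 = 5
-17 - -22 = 5
Common difference d = 5.
First term a = -27.
Formula: S_i = -27 + 5*i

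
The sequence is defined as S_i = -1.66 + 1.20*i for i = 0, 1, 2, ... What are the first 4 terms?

This is an arithmetic sequence.
i=0: S_0 = -1.66 + 1.2*0 = -1.66
i=1: S_1 = -1.66 + 1.2*1 = -0.46
i=2: S_2 = -1.66 + 1.2*2 = 0.74
i=3: S_3 = -1.66 + 1.2*3 = 1.94
The first 4 terms are: [-1.66, -0.46, 0.74, 1.94]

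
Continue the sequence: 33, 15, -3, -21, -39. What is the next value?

Differences: 15 - 33 = -18
This is an arithmetic sequence with common difference d = -18.
Next term = -39 + -18 = -57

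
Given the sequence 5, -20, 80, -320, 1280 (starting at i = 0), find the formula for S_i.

Check ratios: -20 / 5 = -4.0
Common ratio r = -4.
First term a = 5.
Formula: S_i = 5 * (-4)^i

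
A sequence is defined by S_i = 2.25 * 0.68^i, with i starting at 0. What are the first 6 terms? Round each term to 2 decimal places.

This is a geometric sequence.
i=0: S_0 = 2.25 * 0.68^0 = 2.25
i=1: S_1 = 2.25 * 0.68^1 = 1.53
i=2: S_2 = 2.25 * 0.68^2 ≈ 1.04
i=3: S_3 = 2.25 * 0.68^3 ≈ 0.71
i=4: S_4 = 2.25 * 0.68^4 ≈ 0.48
i=5: S_5 = 2.25 * 0.68^5 ≈ 0.33
The first 6 terms are: [2.25, 1.53, 1.04, 0.71, 0.48, 0.33]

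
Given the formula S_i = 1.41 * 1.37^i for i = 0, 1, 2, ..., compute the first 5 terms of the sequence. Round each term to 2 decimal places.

This is a geometric sequence.
i=0: S_0 = 1.41 * 1.37^0 = 1.41
i=1: S_1 = 1.41 * 1.37^1 ≈ 1.93
i=2: S_2 = 1.41 * 1.37^2 ≈ 2.65
i=3: S_3 = 1.41 * 1.37^3 ≈ 3.63
i=4: S_4 = 1.41 * 1.37^4 ≈ 4.97
The first 5 terms are: [1.41, 1.93, 2.65, 3.63, 4.97]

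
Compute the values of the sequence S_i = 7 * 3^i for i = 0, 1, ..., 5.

This is a geometric sequence.
i=0: S_0 = 7 * 3^0 = 7
i=1: S_1 = 7 * 3^1 = 21
i=2: S_2 = 7 * 3^2 = 63
i=3: S_3 = 7 * 3^3 = 189
i=4: S_4 = 7 * 3^4 = 567
i=5: S_5 = 7 * 3^5 = 1701
The first 6 terms are: [7, 21, 63, 189, 567, 1701]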